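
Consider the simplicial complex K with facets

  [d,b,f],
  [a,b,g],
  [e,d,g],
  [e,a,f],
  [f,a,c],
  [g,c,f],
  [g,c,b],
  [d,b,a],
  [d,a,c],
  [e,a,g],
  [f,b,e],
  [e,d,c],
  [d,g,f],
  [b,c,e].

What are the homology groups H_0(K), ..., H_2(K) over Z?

H_0 = Z,  H_1 = Z^2,  H_2 = Z.

We work with the vertex ordering a < b < c < d < e < f < g. The simplices of K, each written with vertices in increasing order, are:

  0-simplices (7): a, b, c, d, e, f, g
  1-simplices (21): ab, ac, ad, ae, af, ag, bc, bd, be, bf, bg, cd, ce, cf, cg, de, df, dg, ef, eg, fg
  2-simplices (14): abd, abg, acd, acf, aef, aeg, bce, bcg, bdf, bef, cde, cfg, deg, dfg

giving chain groups C_0 ≅ Z^7, C_1 ≅ Z^21, C_2 ≅ Z^14.

Boundary ∂_1: C_1 → C_0 maps an edge to its endpoints' difference, ∂[p,q] = q − p.
The 7×21 boundary matrix has rank 6 and Smith normal form diag(1,1,1,1,1,1).

∂_2: C_2 → C_1 acts by ∂[p,q,r] = [q,r] − [p,r] + [p,q]. For instance
  ∂aeg = eg − ag + ae,
  ∂acd = cd − ad + ac.
This gives a 21×14 integer matrix of rank 13; reducing to Smith normal form yields diagonal entries (1,1,1,1,1,1,1,1,1,1,1,1,1).

From H_k ≅ ker(∂_k) / im(∂_{k+1}) we obtain:

  H_0: rank C_0 − rank ∂_1 = 7 − 6 = 1, and the invariant factors of ∂_1 are all 1, so H_0 ≅ Z.
  H_1: rank ker ∂_1 − rank ∂_2 = (21 − 6) − 13 = 2, and the invariant factors of ∂_2 are all 1, so H_1 ≅ Z^2.
  H_2: rank ker ∂_2 − rank ∂_3 = (14 − 13) − 0 = 1, and there is no ∂_3, so H_2 ≅ Z.

(K is a triangulation of the torus T^2.)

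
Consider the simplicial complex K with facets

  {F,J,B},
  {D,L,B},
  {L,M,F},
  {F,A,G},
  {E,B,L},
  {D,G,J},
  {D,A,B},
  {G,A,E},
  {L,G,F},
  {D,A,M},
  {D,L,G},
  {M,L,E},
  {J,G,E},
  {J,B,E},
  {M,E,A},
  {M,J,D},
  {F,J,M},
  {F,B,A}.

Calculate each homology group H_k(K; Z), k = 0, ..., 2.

H_0 = Z,  H_1 = Z^2,  H_2 = Z.

Fix the vertex order A < B < D < E < F < G < J < L < M and write every simplex with vertices in increasing order. Then dim K = 2 and the simplices of K are:

  0-simplices (9): A, B, D, E, F, G, J, L, M
  1-simplices (27): AB, AD, AE, AF, AG, AM, BD, BE, BF, BJ, BL, DG, DJ, DL, DM, EG, EJ, EL, EM, FG, FJ, FL, FM, GJ, GL, JM, LM
  2-simplices (18): ABD, ABF, ADM, AEG, AEM, AFG, BDL, BEJ, BEL, BFJ, DGJ, DGL, DJM, EGJ, ELM, FGL, FJM, FLM

so the chain groups are C_0 ≅ Z^9, C_1 ≅ Z^27, C_2 ≅ Z^18.

Boundary ∂_1: C_1 → C_0 is given by ∂[p,q] = [q] − [p].
The 9×27 boundary matrix has rank 8 and Smith normal form diag(1,1,1,1,1,1,1,1).

∂_2: C_2 → C_1 maps a triangle to the signed sum of its edges. For instance
  ∂ABD = BD − AD + AB,
  ∂AEG = EG − AG + AE.
As a 27×18 matrix over Z this has rank 17, with invariant factors (1,1,1,1,1,1,1,1,1,1,1,1,1,1,1,1,1).

Computing H_k = (kernel of ∂_k) / (image of ∂_{k+1}):

  H_0: rank C_0 − rank ∂_1 = 9 − 8 = 1, and the invariant factors of ∂_1 are all 1, so H_0 ≅ Z.
  H_1: rank ker ∂_1 − rank ∂_2 = (27 − 8) − 17 = 2, and the invariant factors of ∂_2 are all 1, so H_1 ≅ Z^2.
  H_2: rank ker ∂_2 − rank ∂_3 = (18 − 17) − 0 = 1, and there is no ∂_3, so H_2 ≅ Z.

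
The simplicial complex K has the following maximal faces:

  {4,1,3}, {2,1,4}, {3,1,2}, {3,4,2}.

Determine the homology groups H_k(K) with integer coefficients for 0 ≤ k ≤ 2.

H_0 = Z,  H_1 = 0,  H_2 = Z.

We work with the vertex ordering 1 < 2 < 3 < 4. The simplices of K, each written with vertices in increasing order, are:

  0-simplices (4): [1], [2], [3], [4]
  1-simplices (6): [1,2], [1,3], [1,4], [2,3], [2,4], [3,4]
  2-simplices (4): [1,2,3], [1,2,4], [1,3,4], [2,3,4]

Hence C_0 ≅ Z^4, C_1 ≅ Z^6, C_2 ≅ Z^4.

The boundary map ∂_1: C_1 → C_0 maps an edge to its endpoints' difference, ∂[p,q] = q − p.
The resulting 4×6 matrix has rank 3, and its Smith normal form has invariant factors (1,1,1).

The boundary map ∂_2: C_2 → C_1 acts by ∂[p,q,r] = [q,r] − [p,r] + [p,q]. For instance
  ∂[1,2,3] = [2,3] − [1,3] + [1,2],
  ∂[1,3,4] = [3,4] − [1,4] + [1,3].
The 6×4 boundary matrix has rank 3 and Smith normal form diag(1,1,1).

Reading off H_k = ker ∂_k / im ∂_{k+1}:

  H_0: rank C_0 − rank ∂_1 = 4 − 3 = 1, and the invariant factors of ∂_1 are all 1, so H_0 ≅ Z.
  H_1: rank ker ∂_1 − rank ∂_2 = (6 − 3) − 3 = 0, and the invariant factors of ∂_2 are all 1, so H_1 ≅ 0.
  H_2: rank ker ∂_2 − rank ∂_3 = (4 − 3) − 0 = 1, and there is no ∂_3, so H_2 ≅ Z.

As a check, the Euler characteristic is 4 − 6 + 4 = 2, which agrees with 1 − 0 + 1 = 2.
(K is a triangulation of the 2-sphere S^2.)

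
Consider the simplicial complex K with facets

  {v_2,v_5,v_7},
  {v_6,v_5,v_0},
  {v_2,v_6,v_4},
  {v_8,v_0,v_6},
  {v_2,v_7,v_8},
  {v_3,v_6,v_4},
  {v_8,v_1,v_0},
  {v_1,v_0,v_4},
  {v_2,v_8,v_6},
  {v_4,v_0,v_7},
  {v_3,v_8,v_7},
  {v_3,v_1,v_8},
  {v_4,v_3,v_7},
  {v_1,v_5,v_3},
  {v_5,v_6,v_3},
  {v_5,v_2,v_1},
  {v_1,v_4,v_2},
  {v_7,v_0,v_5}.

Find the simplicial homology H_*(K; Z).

Fix the vertex order v_0 < v_1 < v_2 < v_3 < v_4 < v_5 < v_6 < v_7 < v_8 and write every simplex with vertices in increasing order. Then dim K = 2 and the simplices of K are:

  0-simplices (9): [v_0], [v_1], [v_2], [v_3], [v_4], [v_5], [v_6], [v_7], [v_8]
  1-simplices (27): (27 of them)
  2-simplices (18): (18 of them)

Hence C_0 ≅ Z^9, C_1 ≅ Z^27, C_2 ≅ Z^18.

The boundary map ∂_1: C_1 → C_0 sends each edge [p,q] (with p < q) to q − p. For instance
  ∂[v_0,v_8] = [v_8] − [v_0].
This gives a 9×27 integer matrix of rank 8; reducing to Smith normal form yields diagonal entries (1,1,1,1,1,1,1,1).

Boundary ∂_2: C_2 → C_1 acts by ∂[p,q,r] = [q,r] − [p,r] + [p,q]. For instance
  ∂[v_1,v_3,v_8] = [v_3,v_8] − [v_1,v_8] + [v_1,v_3],
  ∂[v_0,v_1,v_8] = [v_1,v_8] − [v_0,v_8] + [v_0,v_1].
As a 27×18 matrix over Z this has rank 17, with invariant factors (1,1,1,1,1,1,1,1,1,1,1,1,1,1,1,1,1).

Now H_k = ker ∂_k / im ∂_{k+1}, so:

  H_0: rank C_0 − rank ∂_1 = 9 − 8 = 1, and the invariant factors of ∂_1 are all 1, so H_0 ≅ Z.
  H_1: rank ker ∂_1 − rank ∂_2 = (27 − 8) − 17 = 2, and the invariant factors of ∂_2 are all 1, so H_1 ≅ Z^2.
  H_2: rank ker ∂_2 − rank ∂_3 = (18 − 17) − 0 = 1, and there is no ∂_3, so H_2 ≅ Z.

As a check, the Euler characteristic is 9 − 27 + 18 = 0, which agrees with 1 − 2 + 1 = 0.

H_0 = Z,  H_1 = Z^2,  H_2 = Z.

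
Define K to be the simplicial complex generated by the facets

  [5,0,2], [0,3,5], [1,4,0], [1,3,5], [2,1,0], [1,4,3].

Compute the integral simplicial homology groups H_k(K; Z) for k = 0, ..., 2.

H_0 ≅ Z,  H_1 ≅ Z,  H_2 = 0.

Fix the vertex order 0 < 1 < 2 < 3 < 4 < 5 and write every simplex with vertices in increasing order. Then dim K = 2 and the simplices of K are:

  0-simplices (6): [0], [1], [2], [3], [4], [5]
  1-simplices (12): [0,1], [0,2], [0,3], [0,4], [0,5], [1,2], [1,3], [1,4], [1,5], [2,5], [3,4], [3,5]
  2-simplices (6): [0,1,2], [0,1,4], [0,2,5], [0,3,5], [1,3,4], [1,3,5]

giving chain groups C_0 ≅ Z^6, C_1 ≅ Z^12, C_2 ≅ Z^6.

∂_1: C_1 → C_0 is given by ∂[p,q] = [q] − [p]. For instance
  ∂[1,2] = [2] − [1].
The resulting 6×12 matrix has rank 5, and its Smith normal form has invariant factors (1,1,1,1,1).

∂_2: C_2 → C_1 sends each 2-simplex [p,q,r] to [q,r] − [p,r] + [p,q]. For instance
  ∂[0,1,4] = [1,4] − [0,4] + [0,1],
  ∂[0,1,2] = [1,2] − [0,2] + [0,1].
This gives a 12×6 integer matrix of rank 6; reducing to Smith normal form yields diagonal entries (1,1,1,1,1,1).

Computing H_k = (kernel of ∂_k) / (image of ∂_{k+1}):

  H_0: rank C_0 − rank ∂_1 = 6 − 5 = 1, and the invariant factors of ∂_1 are all 1, so H_0 = Z.
  H_1: rank ker ∂_1 − rank ∂_2 = (12 − 5) − 6 = 1, and the invariant factors of ∂_2 are all 1, so H_1 = Z.
  H_2: rank ker ∂_2 − rank ∂_3 = (6 − 6) − 0 = 0, and there is no ∂_3, so H_2 = 0.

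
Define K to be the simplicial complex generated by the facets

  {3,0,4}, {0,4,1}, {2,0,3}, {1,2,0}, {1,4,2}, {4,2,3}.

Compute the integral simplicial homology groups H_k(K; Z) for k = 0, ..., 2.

H_0 ≅ Z,  H_1 = 0,  H_2 ≅ Z.

Fix the vertex order 0 < 1 < 2 < 3 < 4 and write every simplex with vertices in increasing order. Then dim K = 2 and the simplices of K are:

  0-simplices (5): [0], [1], [2], [3], [4]
  1-simplices (9): [0,1], [0,2], [0,3], [0,4], [1,2], [1,4], [2,3], [2,4], [3,4]
  2-simplices (6): [0,1,2], [0,1,4], [0,2,3], [0,3,4], [1,2,4], [2,3,4]

giving chain groups C_0 ≅ Z^5, C_1 ≅ Z^9, C_2 ≅ Z^6.

The boundary map ∂_1: C_1 → C_0 maps an edge to its endpoints' difference, ∂[p,q] = q − p. For instance
  ∂[0,2] = [2] − [0].
This gives a 5×9 integer matrix of rank 4; reducing to Smith normal form yields diagonal entries (1,1,1,1).

The boundary map ∂_2: C_2 → C_1 maps a triangle to the signed sum of its edges. For instance
  ∂[2,3,4] = [3,4] − [2,4] + [2,3],
  ∂[0,3,4] = [3,4] − [0,4] + [0,3].
The 9×6 boundary matrix has rank 5 and Smith normal form diag(1,1,1,1,1).

Reading off H_k = ker ∂_k / im ∂_{k+1}:

  H_0: rank C_0 − rank ∂_1 = 5 − 4 = 1, and the invariant factors of ∂_1 are all 1, so H_0 ≅ Z.
  H_1: rank ker ∂_1 − rank ∂_2 = (9 − 4) − 5 = 0, and the invariant factors of ∂_2 are all 1, so H_1 ≅ 0.
  H_2: rank ker ∂_2 − rank ∂_3 = (6 − 5) − 0 = 1, and there is no ∂_3, so H_2 ≅ Z.

As a check, the Euler characteristic is 5 − 9 + 6 = 2, which agrees with 1 − 0 + 1 = 2.
(K is a triangulation of the 2-sphere S^2.)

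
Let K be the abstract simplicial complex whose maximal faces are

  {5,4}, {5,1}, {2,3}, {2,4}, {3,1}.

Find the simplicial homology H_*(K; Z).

H_0 ≅ Z,  H_1 ≅ Z.

We work with the vertex ordering 1 < 2 < 3 < 4 < 5. The simplices of K, each written with vertices in increasing order, are:

  0-simplices (5): [1], [2], [3], [4], [5]
  1-simplices (5): [1,3], [1,5], [2,3], [2,4], [4,5]

giving chain groups C_0 ≅ Z^5, C_1 ≅ Z^5.

The boundary map ∂_1: C_1 → C_0 is given by ∂[p,q] = [q] − [p].
The 5×5 boundary matrix has rank 4 and Smith normal form diag(1,1,1,1).

Computing H_k = (kernel of ∂_k) / (image of ∂_{k+1}):

  H_0: rank C_0 − rank ∂_1 = 5 − 4 = 1, and the invariant factors of ∂_1 are all 1, so H_0 = Z.
  H_1: rank ker ∂_1 − rank ∂_2 = (5 − 4) − 0 = 1, and there is no ∂_2, so H_1 = Z.

As a check, the Euler characteristic is 5 − 5 = 0, which agrees with 1 − 1 = 0.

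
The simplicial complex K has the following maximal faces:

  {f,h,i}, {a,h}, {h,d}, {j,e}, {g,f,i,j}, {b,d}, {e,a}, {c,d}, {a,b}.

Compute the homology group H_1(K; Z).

H_1 = Z^2.

K has 10 vertices, 15 edges, 5 triangles, 1 3-simplex.
rank ∂_1 = 9, rank ∂_2 = 4 ⇒ b_1 = 15 − 9 − 4 = 2; all invariant factors of ∂_2 are 1 so no torsion. So H_1 ≅ Z^2.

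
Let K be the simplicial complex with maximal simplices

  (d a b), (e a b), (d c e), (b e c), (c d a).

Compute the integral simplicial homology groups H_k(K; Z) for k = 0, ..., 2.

H_0 ≅ Z,  H_1 ≅ Z,  H_2 = 0.

Order the vertices as a < b < c < d < e. Listing each simplex with vertices in this order, K has dimension 2 with simplices:

  0-simplices (5): a, b, c, d, e
  1-simplices (10): ab, ac, ad, ae, bc, bd, be, cd, ce, de
  2-simplices (5): abd, abe, acd, bce, cde

giving chain groups C_0 ≅ Z^5, C_1 ≅ Z^10, C_2 ≅ Z^5.

∂_1: C_1 → C_0 sends each edge [p,q] (with p < q) to q − p.
The 5×10 boundary matrix has rank 4 and Smith normal form diag(1,1,1,1).

∂_2: C_2 → C_1 maps a triangle to the signed sum of its edges. For instance
  ∂cde = de − ce + cd,
  ∂abd = bd − ad + ab.
This gives a 10×5 integer matrix of rank 5; reducing to Smith normal form yields diagonal entries (1,1,1,1,1).

Computing H_k = (kernel of ∂_k) / (image of ∂_{k+1}):

  H_0: rank C_0 − rank ∂_1 = 5 − 4 = 1, and the invariant factors of ∂_1 are all 1, so H_0 ≅ Z.
  H_1: rank ker ∂_1 − rank ∂_2 = (10 − 4) − 5 = 1, and the invariant factors of ∂_2 are all 1, so H_1 ≅ Z.
  H_2: rank ker ∂_2 − rank ∂_3 = (5 − 5) − 0 = 0, and there is no ∂_3, so H_2 ≅ 0.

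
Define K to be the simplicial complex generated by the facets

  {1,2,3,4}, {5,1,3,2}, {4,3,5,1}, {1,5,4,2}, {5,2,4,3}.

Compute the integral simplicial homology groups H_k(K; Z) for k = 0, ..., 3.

H_0 ≅ Z,  H_1 = 0,  H_2 = 0,  H_3 ≅ Z.

Fix the vertex order 1 < 2 < 3 < 4 < 5 and write every simplex with vertices in increasing order. Then dim K = 3 and the simplices of K are:

  0-simplices (5): [1], [2], [3], [4], [5]
  1-simplices (10): [1,2], [1,3], [1,4], [1,5], [2,3], [2,4], [2,5], [3,4], [3,5], [4,5]
  2-simplices (10): [1,2,3], [1,2,4], [1,2,5], [1,3,4], [1,3,5], [1,4,5], [2,3,4], [2,3,5], [2,4,5], [3,4,5]
  3-simplices (5): [1,2,3,4], [1,2,3,5], [1,2,4,5], [1,3,4,5], [2,3,4,5]

so the chain groups are C_0 ≅ Z^5, C_1 ≅ Z^10, C_2 ≅ Z^10, C_3 ≅ Z^5.

∂_1: C_1 → C_0 maps an edge to its endpoints' difference, ∂[p,q] = q − p.
This gives a 5×10 integer matrix of rank 4; reducing to Smith normal form yields diagonal entries (1,1,1,1).

Boundary ∂_2: C_2 → C_1 acts by ∂[p,q,r] = [q,r] − [p,r] + [p,q]. For instance
  ∂[1,2,5] = [2,5] − [1,5] + [1,2],
  ∂[1,2,3] = [2,3] − [1,3] + [1,2].
This gives a 10×10 integer matrix of rank 6; reducing to Smith normal form yields diagonal entries (1,1,1,1,1,1).

∂_3: C_3 → C_2 sends each 3-simplex σ to the alternating sum Σ_i (−1)^i (σ with its i-th vertex removed). For instance
  ∂[1,2,3,5] = [2,3,5] − [1,3,5] + [1,2,5] − [1,2,3],
  ∂[2,3,4,5] = [3,4,5] − [2,4,5] + [2,3,5] − [2,3,4].
As a 10×5 matrix over Z this has rank 4, with invariant factors (1,1,1,1).

Computing H_k = (kernel of ∂_k) / (image of ∂_{k+1}):

  H_0: rank C_0 − rank ∂_1 = 5 − 4 = 1, and the invariant factors of ∂_1 are all 1, so H_0 ≅ Z.
  H_1: rank ker ∂_1 − rank ∂_2 = (10 − 4) − 6 = 0, and the invariant factors of ∂_2 are all 1, so H_1 ≅ 0.
  H_2: rank ker ∂_2 − rank ∂_3 = (10 − 6) − 4 = 0, and the invariant factors of ∂_3 are all 1, so H_2 ≅ 0.
  H_3: rank ker ∂_3 − rank ∂_4 = (5 − 4) − 0 = 1, and there is no ∂_4, so H_3 ≅ Z.

As a check, the Euler characteristic is 5 − 10 + 10 − 5 = 0, which agrees with 1 − 0 + 0 − 1 = 0.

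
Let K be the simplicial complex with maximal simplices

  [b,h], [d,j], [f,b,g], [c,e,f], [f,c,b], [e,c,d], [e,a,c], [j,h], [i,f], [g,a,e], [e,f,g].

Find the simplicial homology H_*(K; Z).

K has 10 vertices, 17 edges, 7 triangles.
rank ∂_0 = 0, rank ∂_1 = 9 ⇒ b_0 = 10 − 0 − 9 = 1; all invariant factors of ∂_1 are 1 so no torsion. So H_0 = Z.
rank ∂_1 = 9, rank ∂_2 = 7 ⇒ b_1 = 17 − 9 − 7 = 1; all invariant factors of ∂_2 are 1 so no torsion. So H_1 = Z.
rank ∂_2 = 7, rank ∂_3 = 0 ⇒ b_2 = 7 − 7 − 0 = 0. So H_2 = 0.

H_0 ≅ Z,  H_1 ≅ Z,  H_2 = 0.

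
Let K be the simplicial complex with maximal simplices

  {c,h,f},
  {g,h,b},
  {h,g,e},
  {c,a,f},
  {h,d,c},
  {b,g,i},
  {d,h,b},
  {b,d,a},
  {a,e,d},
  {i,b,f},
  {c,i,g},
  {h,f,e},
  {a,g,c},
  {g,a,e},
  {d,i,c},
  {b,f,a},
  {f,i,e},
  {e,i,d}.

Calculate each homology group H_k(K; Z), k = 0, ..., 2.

H_0 ≅ Z,  H_1 ≅ Z^2,  H_2 ≅ Z.

Order the vertices as a < b < c < d < e < f < g < h < i. Listing each simplex with vertices in this order, K has dimension 2 with simplices:

  0-simplices (9): a, b, c, d, e, f, g, h, i
  1-simplices (27): ab, ac, ad, ae, af, ag, bd, bf, bg, bh, bi, cd, cf, cg, ch, ci, de, dh, di, ef, eg, eh, ei, fh, fi, gh, gi
  2-simplices (18): abd, abf, acf, acg, ade, aeg, bdh, bfi, bgh, bgi, cdh, cdi, cfh, cgi, dei, efh, efi, egh

Hence C_0 ≅ Z^9, C_1 ≅ Z^27, C_2 ≅ Z^18.

Boundary ∂_1: C_1 → C_0 maps an edge to its endpoints' difference, ∂[p,q] = q − p. For instance
  ∂fh = h − f.
The resulting 9×27 matrix has rank 8, and its Smith normal form has invariant factors (1,1,1,1,1,1,1,1).

Boundary ∂_2: C_2 → C_1 sends each 2-simplex [p,q,r] to [q,r] − [p,r] + [p,q]. For instance
  ∂bgh = gh − bh + bg,
  ∂aeg = eg − ag + ae.
This gives a 27×18 integer matrix of rank 17; reducing to Smith normal form yields diagonal entries (1,1,1,1,1,1,1,1,1,1,1,1,1,1,1,1,1).

From H_k ≅ ker(∂_k) / im(∂_{k+1}) we obtain:

  H_0: rank C_0 − rank ∂_1 = 9 − 8 = 1, and the invariant factors of ∂_1 are all 1, so H_0 ≅ Z.
  H_1: rank ker ∂_1 − rank ∂_2 = (27 − 8) − 17 = 2, and the invariant factors of ∂_2 are all 1, so H_1 ≅ Z^2.
  H_2: rank ker ∂_2 − rank ∂_3 = (18 − 17) − 0 = 1, and there is no ∂_3, so H_2 ≅ Z.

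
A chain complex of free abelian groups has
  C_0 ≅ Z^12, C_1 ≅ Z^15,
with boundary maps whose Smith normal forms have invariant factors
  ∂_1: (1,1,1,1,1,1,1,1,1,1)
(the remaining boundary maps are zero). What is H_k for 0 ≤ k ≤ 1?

H_0: b_0 = 12 − 0 − 10 = 2; torsion from ∂_1 factors > 1: none. So H_0 ≅ Z^2.
H_1: b_1 = 15 − 10 − 0 = 5; torsion from ∂_2 factors > 1: none. So H_1 ≅ Z^5.

H_0 ≅ Z^2,  H_1 ≅ Z^5.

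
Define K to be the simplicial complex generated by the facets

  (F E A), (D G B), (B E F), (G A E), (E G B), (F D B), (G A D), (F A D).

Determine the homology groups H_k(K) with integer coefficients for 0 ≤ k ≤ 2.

Fix the vertex order A < B < D < E < F < G and write every simplex with vertices in increasing order. Then dim K = 2 and the simplices of K are:

  0-simplices (6): A, B, D, E, F, G
  1-simplices (12): AD, AE, AF, AG, BD, BE, BF, BG, DF, DG, EF, EG
  2-simplices (8): ADF, ADG, AEF, AEG, BDF, BDG, BEF, BEG

Hence C_0 ≅ Z^6, C_1 ≅ Z^12, C_2 ≅ Z^8.

Boundary ∂_1: C_1 → C_0 sends each edge [p,q] (with p < q) to q − p. For instance
  ∂BD = D − B.
The 6×12 boundary matrix has rank 5 and Smith normal form diag(1,1,1,1,1).

∂_2: C_2 → C_1 sends each 2-simplex [p,q,r] to [q,r] − [p,r] + [p,q]. For instance
  ∂BDG = DG − BG + BD,
  ∂AEF = EF − AF + AE.
The resulting 12×8 matrix has rank 7, and its Smith normal form has invariant factors (1,1,1,1,1,1,1).

From H_k ≅ ker(∂_k) / im(∂_{k+1}) we obtain:

  H_0: rank C_0 − rank ∂_1 = 6 − 5 = 1, and the invariant factors of ∂_1 are all 1, so H_0 = Z.
  H_1: rank ker ∂_1 − rank ∂_2 = (12 − 5) − 7 = 0, and the invariant factors of ∂_2 are all 1, so H_1 = 0.
  H_2: rank ker ∂_2 − rank ∂_3 = (8 − 7) − 0 = 1, and there is no ∂_3, so H_2 = Z.

As a check, the Euler characteristic is 6 − 12 + 8 = 2, which agrees with 1 − 0 + 1 = 2.

H_0 ≅ Z,  H_1 = 0,  H_2 ≅ Z.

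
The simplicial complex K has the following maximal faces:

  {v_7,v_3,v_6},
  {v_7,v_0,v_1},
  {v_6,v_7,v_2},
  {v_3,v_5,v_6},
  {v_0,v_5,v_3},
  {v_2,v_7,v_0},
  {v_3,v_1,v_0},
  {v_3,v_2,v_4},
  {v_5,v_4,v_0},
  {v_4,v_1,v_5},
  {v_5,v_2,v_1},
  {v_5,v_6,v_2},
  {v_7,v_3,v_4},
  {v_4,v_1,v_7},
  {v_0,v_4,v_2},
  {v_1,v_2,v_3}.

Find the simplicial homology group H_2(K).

H_2 = Z.

Fix the vertex order v_0 < v_1 < v_2 < v_3 < v_4 < v_5 < v_6 < v_7 and write every simplex with vertices in increasing order. Then dim K = 2 and the simplices of K are:

  0-simplices (8): [v_0], [v_1], [v_2], [v_3], [v_4], [v_5], [v_6], [v_7]
  1-simplices (24): (24 of them)
  2-simplices (16): (16 of them)

giving chain groups C_0 ≅ Z^8, C_1 ≅ Z^24, C_2 ≅ Z^16.

Boundary ∂_1: C_1 → C_0 maps an edge to its endpoints' difference, ∂[p,q] = q − p. For instance
  ∂[v_0,v_5] = [v_5] − [v_0].
As a 8×24 matrix over Z this has rank 7, with invariant factors (1,1,1,1,1,1,1).

The boundary map ∂_2: C_2 → C_1 sends each 2-simplex [p,q,r] to [q,r] − [p,r] + [p,q]. For instance
  ∂[v_0,v_1,v_3] = [v_1,v_3] − [v_0,v_3] + [v_0,v_1],
  ∂[v_0,v_4,v_5] = [v_4,v_5] − [v_0,v_5] + [v_0,v_4].
This gives a 24×16 integer matrix of rank 15; reducing to Smith normal form yields diagonal entries (1,1,1,1,1,1,1,1,1,1,1,1,1,1,1).

Now H_k = ker ∂_k / im ∂_{k+1}, so:

  H_2: rank ker ∂_2 − rank ∂_3 = (16 − 15) − 0 = 1, and there is no ∂_3, so H_2 = Z.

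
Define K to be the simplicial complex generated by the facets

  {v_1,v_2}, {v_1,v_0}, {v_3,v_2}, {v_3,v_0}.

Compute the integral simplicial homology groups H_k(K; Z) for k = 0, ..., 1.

H_0 ≅ Z,  H_1 ≅ Z.

Order the vertices as v_0 < v_1 < v_2 < v_3. Listing each simplex with vertices in this order, K has dimension 1 with simplices:

  0-simplices (4): [v_0], [v_1], [v_2], [v_3]
  1-simplices (4): [v_0,v_1], [v_0,v_3], [v_1,v_2], [v_2,v_3]

so the chain groups are C_0 ≅ Z^4, C_1 ≅ Z^4.

The boundary map ∂_1: C_1 → C_0 sends each edge [p,q] (with p < q) to q − p. For instance
  ∂[v_0,v_1] = [v_1] − [v_0].
The resulting 4×4 matrix has rank 3, and its Smith normal form has invariant factors (1,1,1).

Reading off H_k = ker ∂_k / im ∂_{k+1}:

  H_0: rank C_0 − rank ∂_1 = 4 − 3 = 1, and the invariant factors of ∂_1 are all 1, so H_0 = Z.
  H_1: rank ker ∂_1 − rank ∂_2 = (4 − 3) − 0 = 1, and there is no ∂_2, so H_1 = Z.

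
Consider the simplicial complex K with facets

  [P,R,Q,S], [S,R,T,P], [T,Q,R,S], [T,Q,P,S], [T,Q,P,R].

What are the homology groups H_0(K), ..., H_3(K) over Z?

H_0 ≅ Z,  H_1 = 0,  H_2 = 0,  H_3 ≅ Z.

Order the vertices as P < Q < R < S < T. Listing each simplex with vertices in this order, K has dimension 3 with simplices:

  0-simplices (5): P, Q, R, S, T
  1-simplices (10): PQ, PR, PS, PT, QR, QS, QT, RS, RT, ST
  2-simplices (10): PQR, PQS, PQT, PRS, PRT, PST, QRS, QRT, QST, RST
  3-simplices (5): PQRS, PQRT, PQST, PRST, QRST

giving chain groups C_0 ≅ Z^5, C_1 ≅ Z^10, C_2 ≅ Z^10, C_3 ≅ Z^5.

The boundary map ∂_1: C_1 → C_0 is given by ∂[p,q] = [q] − [p]. For instance
  ∂PS = S − P.
This gives a 5×10 integer matrix of rank 4; reducing to Smith normal form yields diagonal entries (1,1,1,1).

∂_2: C_2 → C_1 acts by ∂[p,q,r] = [q,r] − [p,r] + [p,q]. For instance
  ∂PQT = QT − PT + PQ,
  ∂PRS = RS − PS + PR.
The 10×10 boundary matrix has rank 6 and Smith normal form diag(1,1,1,1,1,1).

Boundary ∂_3: C_3 → C_2 sends each 3-simplex σ to the alternating sum Σ_i (−1)^i (σ with its i-th vertex removed). For instance
  ∂PQST = QST − PST + PQT − PQS,
  ∂PQRT = QRT − PRT + PQT − PQR.
The resulting 10×5 matrix has rank 4, and its Smith normal form has invariant factors (1,1,1,1).

Reading off H_k = ker ∂_k / im ∂_{k+1}:

  H_0: rank C_0 − rank ∂_1 = 5 − 4 = 1, and the invariant factors of ∂_1 are all 1, so H_0 ≅ Z.
  H_1: rank ker ∂_1 − rank ∂_2 = (10 − 4) − 6 = 0, and the invariant factors of ∂_2 are all 1, so H_1 ≅ 0.
  H_2: rank ker ∂_2 − rank ∂_3 = (10 − 6) − 4 = 0, and the invariant factors of ∂_3 are all 1, so H_2 ≅ 0.
  H_3: rank ker ∂_3 − rank ∂_4 = (5 − 4) − 0 = 1, and there is no ∂_4, so H_3 ≅ Z.

(K is a triangulation of the 3-sphere S^3.)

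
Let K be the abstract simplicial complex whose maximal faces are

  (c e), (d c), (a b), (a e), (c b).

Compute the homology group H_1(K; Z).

H_1 ≅ Z.

K has 5 vertices, 5 edges.
rank ∂_1 = 4, rank ∂_2 = 0 ⇒ b_1 = 5 − 4 − 0 = 1. So H_1 ≅ Z.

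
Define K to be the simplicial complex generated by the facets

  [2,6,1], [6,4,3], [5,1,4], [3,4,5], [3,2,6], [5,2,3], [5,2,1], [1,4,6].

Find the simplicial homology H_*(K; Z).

K has 6 vertices, 12 edges, 8 triangles.
rank ∂_0 = 0, rank ∂_1 = 5 ⇒ b_0 = 6 − 0 − 5 = 1; all invariant factors of ∂_1 are 1 so no torsion. So H_0 ≅ Z.
rank ∂_1 = 5, rank ∂_2 = 7 ⇒ b_1 = 12 − 5 − 7 = 0; all invariant factors of ∂_2 are 1 so no torsion. So H_1 ≅ 0.
rank ∂_2 = 7, rank ∂_3 = 0 ⇒ b_2 = 8 − 7 − 0 = 1. So H_2 ≅ Z.

H_0 ≅ Z,  H_1 = 0,  H_2 ≅ Z.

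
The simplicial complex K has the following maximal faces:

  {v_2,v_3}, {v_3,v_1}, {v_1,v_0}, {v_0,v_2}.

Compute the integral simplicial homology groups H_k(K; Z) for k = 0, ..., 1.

H_0 = Z,  H_1 = Z.

Order the vertices as v_0 < v_1 < v_2 < v_3. Listing each simplex with vertices in this order, K has dimension 1 with simplices:

  0-simplices (4): [v_0], [v_1], [v_2], [v_3]
  1-simplices (4): [v_0,v_1], [v_0,v_2], [v_1,v_3], [v_2,v_3]

so the chain groups are C_0 ≅ Z^4, C_1 ≅ Z^4.

∂_1: C_1 → C_0 is given by ∂[p,q] = [q] − [p].
The 4×4 boundary matrix has rank 3 and Smith normal form diag(1,1,1).

From H_k ≅ ker(∂_k) / im(∂_{k+1}) we obtain:

  H_0: rank C_0 − rank ∂_1 = 4 − 3 = 1, and the invariant factors of ∂_1 are all 1, so H_0 ≅ Z.
  H_1: rank ker ∂_1 − rank ∂_2 = (4 − 3) − 0 = 1, and there is no ∂_2, so H_1 ≅ Z.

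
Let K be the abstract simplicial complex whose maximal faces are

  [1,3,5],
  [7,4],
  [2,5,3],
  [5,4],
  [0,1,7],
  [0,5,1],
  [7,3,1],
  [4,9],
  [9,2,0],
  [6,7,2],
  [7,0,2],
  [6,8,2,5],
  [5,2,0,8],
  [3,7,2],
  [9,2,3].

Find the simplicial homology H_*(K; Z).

H_0 = Z,  H_1 = Z^2,  H_2 = Z,  H_3 = 0.

Fix the vertex order 0 < 1 < 2 < 3 < 4 < 5 < 6 < 7 < 8 < 9 and write every simplex with vertices in increasing order. Then dim K = 3 and the simplices of K are:

  0-simplices (10): [0], [1], [2], [3], [4], [5], [6], [7], [8], [9]
  1-simplices (25): (25 of them)
  2-simplices (17): [0,1,5], [0,1,7], [0,2,5], [0,2,7], [0,2,8], [0,2,9], [0,5,8], [1,3,5], [1,3,7], [2,3,5], [2,3,7], [2,3,9], [2,5,6], [2,5,8], [2,6,7], [2,6,8], [5,6,8]
  3-simplices (2): [0,2,5,8], [2,5,6,8]

so the chain groups are C_0 ≅ Z^10, C_1 ≅ Z^25, C_2 ≅ Z^17, C_3 ≅ Z^2.

∂_1: C_1 → C_0 maps an edge to its endpoints' difference, ∂[p,q] = q − p. For instance
  ∂[3,7] = [7] − [3].
As a 10×25 matrix over Z this has rank 9, with invariant factors (1,1,1,1,1,1,1,1,1).

∂_2: C_2 → C_1 acts by ∂[p,q,r] = [q,r] − [p,r] + [p,q]. For instance
  ∂[2,3,9] = [3,9] − [2,9] + [2,3],
  ∂[0,2,8] = [2,8] − [0,8] + [0,2].
This gives a 25×17 integer matrix of rank 14; reducing to Smith normal form yields diagonal entries (1,1,1,1,1,1,1,1,1,1,1,1,1,1).

Boundary ∂_3: C_3 → C_2 sends each 3-simplex σ to the alternating sum Σ_i (−1)^i (σ with its i-th vertex removed). For instance
  ∂[0,2,5,8] = [2,5,8] − [0,5,8] + [0,2,8] − [0,2,5],
  ∂[2,5,6,8] = [5,6,8] − [2,6,8] + [2,5,8] − [2,5,6].
As a 17×2 matrix over Z this has rank 2, with invariant factors (1,1).

Computing H_k = (kernel of ∂_k) / (image of ∂_{k+1}):

  H_0: rank C_0 − rank ∂_1 = 10 − 9 = 1, and the invariant factors of ∂_1 are all 1, so H_0 ≅ Z.
  H_1: rank ker ∂_1 − rank ∂_2 = (25 − 9) − 14 = 2, and the invariant factors of ∂_2 are all 1, so H_1 ≅ Z^2.
  H_2: rank ker ∂_2 − rank ∂_3 = (17 − 14) − 2 = 1, and the invariant factors of ∂_3 are all 1, so H_2 ≅ Z.
  H_3: rank ker ∂_3 − rank ∂_4 = (2 − 2) − 0 = 0, and there is no ∂_4, so H_3 ≅ 0.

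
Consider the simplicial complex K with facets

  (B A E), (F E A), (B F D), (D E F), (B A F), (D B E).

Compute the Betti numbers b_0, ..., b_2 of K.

b_0 = 1, b_1 = 0, b_2 = 1.

Order the vertices as A < B < D < E < F. Listing each simplex with vertices in this order, K has dimension 2 with simplices:

  0-simplices (5): A, B, D, E, F
  1-simplices (9): AB, AE, AF, BD, BE, BF, DE, DF, EF
  2-simplices (6): ABE, ABF, AEF, BDE, BDF, DEF

giving chain groups C_0 ≅ Z^5, C_1 ≅ Z^9, C_2 ≅ Z^6.

∂_1: C_1 → C_0 is given by ∂[p,q] = [q] − [p]. For instance
  ∂DF = F − D.
The 5×9 boundary matrix has rank 4 and Smith normal form diag(1,1,1,1).

The boundary map ∂_2: C_2 → C_1 maps a triangle to the signed sum of its edges. For instance
  ∂ABF = BF − AF + AB,
  ∂BDE = DE − BE + BD.
As a 9×6 matrix over Z this has rank 5, with invariant factors (1,1,1,1,1).

From H_k ≅ ker(∂_k) / im(∂_{k+1}) we obtain:

  H_0: rank C_0 − rank ∂_1 = 5 − 4 = 1, and the invariant factors of ∂_1 are all 1, so H_0 = Z.
  H_1: rank ker ∂_1 − rank ∂_2 = (9 − 4) − 5 = 0, and the invariant factors of ∂_2 are all 1, so H_1 = 0.
  H_2: rank ker ∂_2 − rank ∂_3 = (6 − 5) − 0 = 1, and there is no ∂_3, so H_2 = Z.

As a check, the Euler characteristic is 5 − 9 + 6 = 2, which agrees with 1 − 0 + 1 = 2.

Hence the Betti numbers are b_0 = 1, b_1 = 0, b_2 = 1.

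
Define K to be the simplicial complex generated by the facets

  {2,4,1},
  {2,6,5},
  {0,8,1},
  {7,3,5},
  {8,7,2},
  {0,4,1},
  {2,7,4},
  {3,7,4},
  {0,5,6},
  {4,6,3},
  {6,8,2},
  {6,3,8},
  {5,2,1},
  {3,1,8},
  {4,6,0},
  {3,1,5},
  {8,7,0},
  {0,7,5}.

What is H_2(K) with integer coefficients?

K has 9 vertices, 27 edges, 18 triangles.
rank ∂_2 = 17, rank ∂_3 = 0 ⇒ b_2 = 18 − 17 − 0 = 1. So H_2 = Z.

H_2 = Z.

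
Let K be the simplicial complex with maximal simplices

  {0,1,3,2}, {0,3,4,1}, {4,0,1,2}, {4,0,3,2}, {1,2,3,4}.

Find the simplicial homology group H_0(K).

Take the total order 0 < 1 < 2 < 3 < 4 on the vertex set. Then K (dimension 3) consists of the simplices:

  0-simplices (5): [0], [1], [2], [3], [4]
  1-simplices (10): [0,1], [0,2], [0,3], [0,4], [1,2], [1,3], [1,4], [2,3], [2,4], [3,4]
  2-simplices (10): [0,1,2], [0,1,3], [0,1,4], [0,2,3], [0,2,4], [0,3,4], [1,2,3], [1,2,4], [1,3,4], [2,3,4]
  3-simplices (5): [0,1,2,3], [0,1,2,4], [0,1,3,4], [0,2,3,4], [1,2,3,4]

giving chain groups C_0 ≅ Z^5, C_1 ≅ Z^10, C_2 ≅ Z^10, C_3 ≅ Z^5.

Boundary ∂_1: C_1 → C_0 is given by ∂[p,q] = [q] − [p]. For instance
  ∂[1,4] = [4] − [1].
This gives a 5×10 integer matrix of rank 4; reducing to Smith normal form yields diagonal entries (1,1,1,1).

∂_2: C_2 → C_1 maps a triangle to the signed sum of its edges. For instance
  ∂[1,2,4] = [2,4] − [1,4] + [1,2],
  ∂[0,1,3] = [1,3] − [0,3] + [0,1].
As a 10×10 matrix over Z this has rank 6, with invariant factors (1,1,1,1,1,1).

Boundary ∂_3: C_3 → C_2 sends each 3-simplex σ to the alternating sum Σ_i (−1)^i (σ with its i-th vertex removed). For instance
  ∂[0,1,3,4] = [1,3,4] − [0,3,4] + [0,1,4] − [0,1,3],
  ∂[0,1,2,3] = [1,2,3] − [0,2,3] + [0,1,3] − [0,1,2].
The resulting 10×5 matrix has rank 4, and its Smith normal form has invariant factors (1,1,1,1).

From H_k ≅ ker(∂_k) / im(∂_{k+1}) we obtain:

  H_0: rank C_0 − rank ∂_1 = 5 − 4 = 1, and the invariant factors of ∂_1 are all 1, so H_0 ≅ Z.

H_0 = Z.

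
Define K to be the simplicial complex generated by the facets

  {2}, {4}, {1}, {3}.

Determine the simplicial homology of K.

H_0 ≅ Z^4.

We work with the vertex ordering 1 < 2 < 3 < 4. The simplices of K, each written with vertices in increasing order, are:

  0-simplices (4): [1], [2], [3], [4]

Hence C_0 ≅ Z^4.

Computing H_k = (kernel of ∂_k) / (image of ∂_{k+1}):

  H_0: rank C_0 − rank ∂_1 = 4 − 0 = 4, and there is no ∂_1, so H_0 = Z^4.

(K is a triangulation of a set of 4 points.)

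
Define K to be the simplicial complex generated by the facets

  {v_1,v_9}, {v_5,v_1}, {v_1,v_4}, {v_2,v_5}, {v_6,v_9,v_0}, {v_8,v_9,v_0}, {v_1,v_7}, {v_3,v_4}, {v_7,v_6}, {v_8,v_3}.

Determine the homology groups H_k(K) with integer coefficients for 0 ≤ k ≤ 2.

H_0 ≅ Z,  H_1 ≅ Z^2,  H_2 = 0.

Take the total order v_0 < v_1 < v_2 < v_3 < v_4 < v_5 < v_6 < v_7 < v_8 < v_9 on the vertex set. Then K (dimension 2) consists of the simplices:

  0-simplices (10): [v_0], [v_1], [v_2], [v_3], [v_4], [v_5], [v_6], [v_7], [v_8], [v_9]
  1-simplices (13): [v_0,v_6], [v_0,v_8], [v_0,v_9], [v_1,v_4], [v_1,v_5], [v_1,v_7], [v_1,v_9], [v_2,v_5], [v_3,v_4], [v_3,v_8], [v_6,v_7], [v_6,v_9], [v_8,v_9]
  2-simplices (2): [v_0,v_6,v_9], [v_0,v_8,v_9]

so the chain groups are C_0 ≅ Z^10, C_1 ≅ Z^13, C_2 ≅ Z^2.

Boundary ∂_1: C_1 → C_0 sends each edge [p,q] (with p < q) to q − p.
This gives a 10×13 integer matrix of rank 9; reducing to Smith normal form yields diagonal entries (1,1,1,1,1,1,1,1,1).

∂_2: C_2 → C_1 sends each 2-simplex [p,q,r] to [q,r] − [p,r] + [p,q]. For instance
  ∂[v_0,v_8,v_9] = [v_8,v_9] − [v_0,v_9] + [v_0,v_8],
  ∂[v_0,v_6,v_9] = [v_6,v_9] − [v_0,v_9] + [v_0,v_6].
This gives a 13×2 integer matrix of rank 2; reducing to Smith normal form yields diagonal entries (1,1).

Now H_k = ker ∂_k / im ∂_{k+1}, so:

  H_0: rank C_0 − rank ∂_1 = 10 − 9 = 1, and the invariant factors of ∂_1 are all 1, so H_0 ≅ Z.
  H_1: rank ker ∂_1 − rank ∂_2 = (13 − 9) − 2 = 2, and the invariant factors of ∂_2 are all 1, so H_1 ≅ Z^2.
  H_2: rank ker ∂_2 − rank ∂_3 = (2 − 2) − 0 = 0, and there is no ∂_3, so H_2 ≅ 0.

As a check, the Euler characteristic is 10 − 13 + 2 = -1, which agrees with 1 − 2 + 0 = -1.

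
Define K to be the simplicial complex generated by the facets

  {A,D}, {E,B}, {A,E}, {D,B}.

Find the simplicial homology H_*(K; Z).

H_0 = Z,  H_1 = Z.

Order the vertices as A < B < D < E. Listing each simplex with vertices in this order, K has dimension 1 with simplices:

  0-simplices (4): A, B, D, E
  1-simplices (4): AD, AE, BD, BE

giving chain groups C_0 ≅ Z^4, C_1 ≅ Z^4.

The boundary map ∂_1: C_1 → C_0 maps an edge to its endpoints' difference, ∂[p,q] = q − p. For instance
  ∂AD = D − A.
As a 4×4 matrix over Z this has rank 3, with invariant factors (1,1,1).

From H_k ≅ ker(∂_k) / im(∂_{k+1}) we obtain:

  H_0: rank C_0 − rank ∂_1 = 4 − 3 = 1, and the invariant factors of ∂_1 are all 1, so H_0 = Z.
  H_1: rank ker ∂_1 − rank ∂_2 = (4 − 3) − 0 = 1, and there is no ∂_2, so H_1 = Z.

As a check, the Euler characteristic is 4 − 4 = 0, which agrees with 1 − 1 = 0.
(K is a triangulation of the circle S^1.)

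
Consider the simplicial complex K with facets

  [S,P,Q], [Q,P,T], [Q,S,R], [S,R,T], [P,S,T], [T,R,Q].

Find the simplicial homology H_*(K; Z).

H_0 ≅ Z,  H_1 = 0,  H_2 ≅ Z.

Take the total order P < Q < R < S < T on the vertex set. Then K (dimension 2) consists of the simplices:

  0-simplices (5): P, Q, R, S, T
  1-simplices (9): PQ, PS, PT, QR, QS, QT, RS, RT, ST
  2-simplices (6): PQS, PQT, PST, QRS, QRT, RST

so the chain groups are C_0 ≅ Z^5, C_1 ≅ Z^9, C_2 ≅ Z^6.

Boundary ∂_1: C_1 → C_0 maps an edge to its endpoints' difference, ∂[p,q] = q − p. For instance
  ∂QT = T − Q.
As a 5×9 matrix over Z this has rank 4, with invariant factors (1,1,1,1).

∂_2: C_2 → C_1 acts by ∂[p,q,r] = [q,r] − [p,r] + [p,q]. For instance
  ∂PQS = QS − PS + PQ,
  ∂PST = ST − PT + PS.
The 9×6 boundary matrix has rank 5 and Smith normal form diag(1,1,1,1,1).

From H_k ≅ ker(∂_k) / im(∂_{k+1}) we obtain:

  H_0: rank C_0 − rank ∂_1 = 5 − 4 = 1, and the invariant factors of ∂_1 are all 1, so H_0 ≅ Z.
  H_1: rank ker ∂_1 − rank ∂_2 = (9 − 4) − 5 = 0, and the invariant factors of ∂_2 are all 1, so H_1 ≅ 0.
  H_2: rank ker ∂_2 − rank ∂_3 = (6 − 5) − 0 = 1, and there is no ∂_3, so H_2 ≅ Z.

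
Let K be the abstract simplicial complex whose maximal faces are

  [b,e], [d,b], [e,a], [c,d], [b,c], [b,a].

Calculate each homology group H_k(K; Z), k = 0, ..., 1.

Fix the vertex order a < b < c < d < e and write every simplex with vertices in increasing order. Then dim K = 1 and the simplices of K are:

  0-simplices (5): a, b, c, d, e
  1-simplices (6): ab, ae, bc, bd, be, cd

giving chain groups C_0 ≅ Z^5, C_1 ≅ Z^6.

The boundary map ∂_1: C_1 → C_0 is given by ∂[p,q] = [q] − [p]. For instance
  ∂cd = d − c.
As a 5×6 matrix over Z this has rank 4, with invariant factors (1,1,1,1).

Now H_k = ker ∂_k / im ∂_{k+1}, so:

  H_0: rank C_0 − rank ∂_1 = 5 − 4 = 1, and the invariant factors of ∂_1 are all 1, so H_0 ≅ Z.
  H_1: rank ker ∂_1 − rank ∂_2 = (6 − 4) − 0 = 2, and there is no ∂_2, so H_1 ≅ Z^2.

H_0 ≅ Z,  H_1 ≅ Z^2.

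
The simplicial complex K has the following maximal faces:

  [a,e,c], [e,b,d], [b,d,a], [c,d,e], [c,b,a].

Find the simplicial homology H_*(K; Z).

H_0 ≅ Z,  H_1 ≅ Z,  H_2 = 0.

K has 5 vertices, 10 edges, 5 triangles.
rank ∂_0 = 0, rank ∂_1 = 4 ⇒ b_0 = 5 − 0 − 4 = 1; all invariant factors of ∂_1 are 1 so no torsion. So H_0 ≅ Z.
rank ∂_1 = 4, rank ∂_2 = 5 ⇒ b_1 = 10 − 4 − 5 = 1; all invariant factors of ∂_2 are 1 so no torsion. So H_1 ≅ Z.
rank ∂_2 = 5, rank ∂_3 = 0 ⇒ b_2 = 5 − 5 − 0 = 0. So H_2 ≅ 0.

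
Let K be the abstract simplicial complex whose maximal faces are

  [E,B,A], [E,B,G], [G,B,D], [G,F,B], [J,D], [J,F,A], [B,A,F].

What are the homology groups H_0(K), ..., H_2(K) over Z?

H_0 ≅ Z,  H_1 ≅ Z,  H_2 = 0.

Fix the vertex order A < B < D < E < F < G < J and write every simplex with vertices in increasing order. Then dim K = 2 and the simplices of K are:

  0-simplices (7): A, B, D, E, F, G, J
  1-simplices (13): AB, AE, AF, AJ, BD, BE, BF, BG, DG, DJ, EG, FG, FJ
  2-simplices (6): ABE, ABF, AFJ, BDG, BEG, BFG

so the chain groups are C_0 ≅ Z^7, C_1 ≅ Z^13, C_2 ≅ Z^6.

The boundary map ∂_1: C_1 → C_0 sends each edge [p,q] (with p < q) to q − p.
The 7×13 boundary matrix has rank 6 and Smith normal form diag(1,1,1,1,1,1).

∂_2: C_2 → C_1 acts by ∂[p,q,r] = [q,r] − [p,r] + [p,q]. For instance
  ∂ABE = BE − AE + AB,
  ∂BEG = EG − BG + BE.
The 13×6 boundary matrix has rank 6 and Smith normal form diag(1,1,1,1,1,1).

From H_k ≅ ker(∂_k) / im(∂_{k+1}) we obtain:

  H_0: rank C_0 − rank ∂_1 = 7 − 6 = 1, and the invariant factors of ∂_1 are all 1, so H_0 ≅ Z.
  H_1: rank ker ∂_1 − rank ∂_2 = (13 − 6) − 6 = 1, and the invariant factors of ∂_2 are all 1, so H_1 ≅ Z.
  H_2: rank ker ∂_2 − rank ∂_3 = (6 − 6) − 0 = 0, and there is no ∂_3, so H_2 ≅ 0.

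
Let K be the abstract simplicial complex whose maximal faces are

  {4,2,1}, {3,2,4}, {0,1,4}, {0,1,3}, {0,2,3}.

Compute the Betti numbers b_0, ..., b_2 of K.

b_0 = 1, b_1 = 1, b_2 = 0.

Order the vertices as 0 < 1 < 2 < 3 < 4. Listing each simplex with vertices in this order, K has dimension 2 with simplices:

  0-simplices (5): [0], [1], [2], [3], [4]
  1-simplices (10): [0,1], [0,2], [0,3], [0,4], [1,2], [1,3], [1,4], [2,3], [2,4], [3,4]
  2-simplices (5): [0,1,3], [0,1,4], [0,2,3], [1,2,4], [2,3,4]

giving chain groups C_0 ≅ Z^5, C_1 ≅ Z^10, C_2 ≅ Z^5.

The boundary map ∂_1: C_1 → C_0 sends each edge [p,q] (with p < q) to q − p.
This gives a 5×10 integer matrix of rank 4; reducing to Smith normal form yields diagonal entries (1,1,1,1).

The boundary map ∂_2: C_2 → C_1 maps a triangle to the signed sum of its edges. For instance
  ∂[1,2,4] = [2,4] − [1,4] + [1,2],
  ∂[2,3,4] = [3,4] − [2,4] + [2,3].
The resulting 10×5 matrix has rank 5, and its Smith normal form has invariant factors (1,1,1,1,1).

From H_k ≅ ker(∂_k) / im(∂_{k+1}) we obtain:

  H_0: rank C_0 − rank ∂_1 = 5 − 4 = 1, and the invariant factors of ∂_1 are all 1, so H_0 ≅ Z.
  H_1: rank ker ∂_1 − rank ∂_2 = (10 − 4) − 5 = 1, and the invariant factors of ∂_2 are all 1, so H_1 ≅ Z.
  H_2: rank ker ∂_2 − rank ∂_3 = (5 − 5) − 0 = 0, and there is no ∂_3, so H_2 ≅ 0.

As a check, the Euler characteristic is 5 − 10 + 5 = 0, which agrees with 1 − 1 + 0 = 0.

Hence the Betti numbers are b_0 = 1, b_1 = 1, b_2 = 0.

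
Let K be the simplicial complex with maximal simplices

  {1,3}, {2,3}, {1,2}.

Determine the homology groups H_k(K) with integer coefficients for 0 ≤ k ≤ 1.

Fix the vertex order 1 < 2 < 3 and write every simplex with vertices in increasing order. Then dim K = 1 and the simplices of K are:

  0-simplices (3): [1], [2], [3]
  1-simplices (3): [1,2], [1,3], [2,3]

so the chain groups are C_0 ≅ Z^3, C_1 ≅ Z^3.

The boundary map ∂_1: C_1 → C_0 is given by ∂[p,q] = [q] − [p]. For instance
  ∂[2,3] = [3] − [2].
As a 3×3 matrix over Z this has rank 2, with invariant factors (1,1).

Now H_k = ker ∂_k / im ∂_{k+1}, so:

  H_0: rank C_0 − rank ∂_1 = 3 − 2 = 1, and the invariant factors of ∂_1 are all 1, so H_0 = Z.
  H_1: rank ker ∂_1 − rank ∂_2 = (3 − 2) − 0 = 1, and there is no ∂_2, so H_1 = Z.

As a check, the Euler characteristic is 3 − 3 = 0, which agrees with 1 − 1 = 0.

H_0 = Z,  H_1 = Z.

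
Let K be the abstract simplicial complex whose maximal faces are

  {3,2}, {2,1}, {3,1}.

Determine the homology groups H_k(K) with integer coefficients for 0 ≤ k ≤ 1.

Order the vertices as 1 < 2 < 3. Listing each simplex with vertices in this order, K has dimension 1 with simplices:

  0-simplices (3): [1], [2], [3]
  1-simplices (3): [1,2], [1,3], [2,3]

so the chain groups are C_0 ≅ Z^3, C_1 ≅ Z^3.

Boundary ∂_1: C_1 → C_0 is given by ∂[p,q] = [q] − [p]. For instance
  ∂[1,3] = [3] − [1].
As a 3×3 matrix over Z this has rank 2, with invariant factors (1,1).

Computing H_k = (kernel of ∂_k) / (image of ∂_{k+1}):

  H_0: rank C_0 − rank ∂_1 = 3 − 2 = 1, and the invariant factors of ∂_1 are all 1, so H_0 ≅ Z.
  H_1: rank ker ∂_1 − rank ∂_2 = (3 − 2) − 0 = 1, and there is no ∂_2, so H_1 ≅ Z.

H_0 ≅ Z,  H_1 ≅ Z.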